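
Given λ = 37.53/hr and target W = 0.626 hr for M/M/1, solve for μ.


W = 1/(μ−λ) ⇒ μ − λ = 1/W = 1/0.626 = 1.5974
μ = λ + 1/W = 37.53 + 1.5974 = 39.1274 per hr

Final: 39.1274 /hr


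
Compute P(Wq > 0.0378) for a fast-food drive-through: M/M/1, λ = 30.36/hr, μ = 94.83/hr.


ρ = 30.36/94.83 = 0.3202
P(Wq > t) = ρ·e^{−(μ−λ)t} = 0.3202·e^{−2.4370}
= 0.3202·0.087426 = 0.027989

Final: 0.027989


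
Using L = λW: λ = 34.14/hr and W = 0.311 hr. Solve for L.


L = λW = 34.14·0.311 = 10.6175

Final: 10.6175


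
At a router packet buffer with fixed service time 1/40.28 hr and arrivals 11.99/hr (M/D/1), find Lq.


ρ = 11.99/40.28 = 0.2977
M/D/1: Lq = ρ²/(2(1−ρ)) = 0.08861/(2·0.7023) = 0.06308

Final: 0.06308


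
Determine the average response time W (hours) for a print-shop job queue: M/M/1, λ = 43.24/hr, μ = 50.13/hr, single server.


W = 1/(μ−λ) = 1/(50.13 − 43.24) = 1/6.89 = 0.1451 hr

Final: 0.1451 hr


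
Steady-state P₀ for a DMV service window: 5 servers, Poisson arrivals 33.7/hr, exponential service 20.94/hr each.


a = λ/μ = 33.7/20.94 = 1.6094; ρ = a/c = 0.3219
Σ_{k=0}^{4} a^k/k! (terms k=0..4) = 1.00000 + 1.60936 + 1.29502 + 0.69472 + 0.27951 = 4.87861
Tail: a^5/(5!(1−ρ)) = 10.79608/(120·0.6781) = 0.13267
P₀ = 1/(4.87861 + 0.13267) = 1/5.01128 = 0.199550

Final: 0.199550


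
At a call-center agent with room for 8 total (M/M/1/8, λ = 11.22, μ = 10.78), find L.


ρ = 11.22/10.78 = 1.0408
L = ρ[1 − (K+1)ρ^K + Kρ^(K+1)] / [(1−ρ)(1−ρ^(K+1))]
Numerator: 1.0408·(1 − 9·1.377187 + 8·1.433398) = 0.075466
Denominator: (-0.04082)·(-0.433398) = 0.017690
L = 0.075466/0.017690 = 4.2661

Final: 4.2661


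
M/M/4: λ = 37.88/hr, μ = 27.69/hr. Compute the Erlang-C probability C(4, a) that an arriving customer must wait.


a = λ/μ = 1.3680; ρ = a/4 = 0.3420
P₀ = 0.253025 (from M/M/c formula)
C(c,a) = [a^c/(c!(1−ρ))]·P₀ = [3.50226/(24·0.6580)]·0.253025
= 0.22177·0.253025 = 0.056114

Final: 0.056114


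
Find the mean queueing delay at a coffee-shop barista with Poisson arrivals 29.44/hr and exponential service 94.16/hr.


ρ = 29.44/94.16 = 0.3127
Wq = ρ/(μ−λ) = 0.3127/(94.16 − 29.44) = 0.3127/64.72 = 0.004831 hr

Final: 0.004831 hr


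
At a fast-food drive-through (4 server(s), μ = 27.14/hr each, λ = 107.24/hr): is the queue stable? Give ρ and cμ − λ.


Total capacity cμ = 4·27.14 = 108.56/hr
ρ = λ/(cμ) = 107.24/108.56 = 0.9878
Stable ⇔ ρ < 1: YES
Spare capacity = cμ − λ = 108.56 − 107.24 = 1.32/hr

Final: ρ = 0.9878; stable; margin = 1.32/hr


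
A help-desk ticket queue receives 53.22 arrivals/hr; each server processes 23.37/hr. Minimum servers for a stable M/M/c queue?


Stability requires cμ > λ ⇔ c > λ/μ.
λ/μ = 53.22/23.37 = 2.2773
Minimum integer c = ⌊2.2773⌋ + 1 = 3
Check: 3·23.37 = 70.11 > 53.22, while 2·23.37 = 46.74 ≤ 53.22

Final: 3 servers


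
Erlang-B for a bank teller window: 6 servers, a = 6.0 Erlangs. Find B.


B(c,a) = (a^c/c!) / Σ_{k=0}^{c} a^k/k!
a^6/6! = 64.800000
Σ terms (k=0..6): 1.00000 + 6.00000 + 18.00000 + 36.00000 + 54.00000 + 64.80000 + 64.80000 = 244.600000
B = 64.800000/244.600000 = 0.264922

Final: 0.264922


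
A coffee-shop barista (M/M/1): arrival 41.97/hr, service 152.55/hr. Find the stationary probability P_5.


ρ = 41.97/152.55 = 0.2751
P_n = (1−ρ)·ρ^n = (1 − 0.2751)·0.2751^5 = 0.7249·0.001576 = 0.001143

Final: 0.001143


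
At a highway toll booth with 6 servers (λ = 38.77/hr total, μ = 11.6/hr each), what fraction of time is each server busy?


ρ = λ/(cμ) = 38.77/(6·11.6) = 38.77/69.60 = 0.5570

Final: 0.5570


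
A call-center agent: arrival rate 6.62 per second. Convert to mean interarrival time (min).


Mean interarrival time = 1/λ = 1/6.62 second = 0.15106 second
In minutes: 0.15106 × 0.0166667 = 0.002518 min

Final: 0.002518 min


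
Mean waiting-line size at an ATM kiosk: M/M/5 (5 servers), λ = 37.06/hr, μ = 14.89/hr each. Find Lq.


a = λ/μ = 2.4889; ρ = a/5 = 0.4978
P₀ = 0.081039
Lq = P₀·a^c·ρ / (c!·(1−ρ)²) = 0.081039·95.51104·0.4978/(120·0.25222)
= 0.12730

Final: 0.12730


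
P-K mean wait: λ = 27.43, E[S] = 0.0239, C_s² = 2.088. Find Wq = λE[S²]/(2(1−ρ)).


ρ = λ·E[S] = 27.43·0.0239 = 0.6556
E[S²] = E[S]²(1+C_s²) = 0.0239²·(1+2.088) = 0.001764
Wq = λ·E[S²]/(2(1−ρ)) = 27.43·0.001764/(2·0.3444) = 0.07024 hr

Final: 0.07024 hr


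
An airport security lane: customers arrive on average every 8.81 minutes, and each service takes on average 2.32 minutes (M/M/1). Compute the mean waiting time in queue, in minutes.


λ = 60/8.81 = 6.8104 /hr
μ = 60/2.32 = 25.8621 /hr
ρ = λ/μ = 6.8104/25.8621 = 0.2633
Wq = ρ/(μ−λ) = 0.2633/(25.8621−6.8104) = 0.01382 hr
In minutes: 0.01382·60 = 0.8293 min

Final: 0.8293 min


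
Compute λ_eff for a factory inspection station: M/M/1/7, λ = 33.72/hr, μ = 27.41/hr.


ρ = 1.2302; P_K = (1−ρ)ρ^7/(1−ρ^8) = 0.231201
λ_eff = λ(1 − P_K) = 33.72·(1 − 0.231201) = 33.72·0.768799 = 25.9239 /hr

Final: 25.9239 /hr


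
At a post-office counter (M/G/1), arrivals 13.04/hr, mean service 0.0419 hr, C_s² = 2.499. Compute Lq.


ρ = λ·E[S] = 13.04·0.0419 = 0.5464
Lq = ρ²(1+C_s²)/(2(1−ρ)) = 0.2985·(1+2.499)/(2·0.4536)
= 0.2985·3.4990/0.9072 = 1.15133

Final: 1.15133


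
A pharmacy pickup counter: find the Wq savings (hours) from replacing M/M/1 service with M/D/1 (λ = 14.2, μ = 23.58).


ρ = 14.2/23.58 = 0.6022
Wq(M/M/1) = ρ/(μ−λ) = 0.6022/9.38 = 0.06420 hr
Wq(M/D/1) = ρ/(2(μ−λ)) = 0.03210 hr
Savings = 0.06420 − 0.03210 = 0.03210 hr

Final: 0.03210 hr


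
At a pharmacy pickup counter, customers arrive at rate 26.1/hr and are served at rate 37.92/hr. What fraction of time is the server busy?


ρ = λ/μ = 26.1/37.92 = 0.6883

Final: 0.6883


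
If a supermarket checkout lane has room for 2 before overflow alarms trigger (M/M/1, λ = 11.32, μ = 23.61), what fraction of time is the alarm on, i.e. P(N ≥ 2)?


ρ = 11.32/23.61 = 0.4795
P(N ≥ n) = ρ^n = 0.4795^2 = 0.229880

Final: 0.229880


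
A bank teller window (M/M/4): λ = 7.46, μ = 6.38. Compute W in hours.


a = 1.1693; ρ = 0.2923; P₀ = 0.309656
Lq = P₀·a^c·ρ/(c!(1−ρ)²) = 0.01408
Wq = Lq/λ = 0.01408/7.46 = 0.001887 hr
W = Wq + 1/μ = 0.001887 + 0.15674 = 0.15863 hr

Final: 0.15863 hr


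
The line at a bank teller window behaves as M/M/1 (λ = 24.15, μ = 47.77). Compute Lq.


ρ = 24.15/47.77 = 0.5055
Lq = ρ²/(1−ρ) = 0.2556/0.4945 = 0.5169

Final: 0.5169


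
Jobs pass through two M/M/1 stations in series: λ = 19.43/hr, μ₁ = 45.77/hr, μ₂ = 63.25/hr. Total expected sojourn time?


Each node sees arrival rate λ = 19.43/hr (tandem ⇒ throughput preserved).
W₁ = 1/(μ₁−λ) = 1/(45.77−19.43) = 0.03797 hr
W₂ = 1/(μ₂−λ) = 1/(63.25−19.43) = 0.02282 hr
W_total = W₁ + W₂ = 0.03797 + 0.02282 = 0.06079 hr

Final: 0.06079 hr


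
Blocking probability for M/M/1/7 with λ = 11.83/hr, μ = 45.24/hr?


ρ = λ/μ = 11.83/45.24 = 0.2615
P_K = (1−ρ)ρ^K/(1−ρ^(K+1)) = (0.7385·0.00008361)/(1 − 0.00002186)
= 0.00006174/0.999978 = 0.00006174

Final: 0.00006174


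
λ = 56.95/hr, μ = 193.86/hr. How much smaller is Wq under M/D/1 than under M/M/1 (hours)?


ρ = 56.95/193.86 = 0.2938
Wq(M/M/1) = ρ/(μ−λ) = 0.2938/136.91 = 0.002146 hr
Wq(M/D/1) = ρ/(2(μ−λ)) = 0.001073 hr
Savings = 0.002146 − 0.001073 = 0.001073 hr

Final: 0.001073 hr


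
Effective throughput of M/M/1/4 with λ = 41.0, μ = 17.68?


ρ = 2.3190; P_K = (1−ρ)ρ^4/(1−ρ^5) = 0.577390
λ_eff = λ(1 − P_K) = 41.0·(1 − 0.577390) = 41.0·0.422610 = 17.3270 /hr

Final: 17.3270 /hr


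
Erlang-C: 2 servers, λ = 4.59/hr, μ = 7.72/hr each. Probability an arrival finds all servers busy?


a = λ/μ = 0.5946; ρ = a/2 = 0.2973
P₀ = 0.541687 (from M/M/c formula)
C(c,a) = [a^c/(c!(1−ρ))]·P₀ = [0.35350/(2·0.7027)]·0.541687
= 0.25152·0.541687 = 0.136247

Final: 0.136247


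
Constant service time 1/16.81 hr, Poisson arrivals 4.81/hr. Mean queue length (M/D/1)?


ρ = 4.81/16.81 = 0.2861
M/D/1: Lq = ρ²/(2(1−ρ)) = 0.08188/(2·0.7139) = 0.05735

Final: 0.05735


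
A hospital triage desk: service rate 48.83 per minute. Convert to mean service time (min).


Mean service time = 1/μ = 1/48.83 minute = 0.02048 minute
In minutes: 0.02048 × 1 = 0.02048 min

Final: 0.02048 min


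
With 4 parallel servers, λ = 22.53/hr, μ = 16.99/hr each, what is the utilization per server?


ρ = λ/(cμ) = 22.53/(4·16.99) = 22.53/67.96 = 0.3315

Final: 0.3315


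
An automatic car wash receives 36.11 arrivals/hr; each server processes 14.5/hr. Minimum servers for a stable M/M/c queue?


Stability requires cμ > λ ⇔ c > λ/μ.
λ/μ = 36.11/14.5 = 2.4903
Minimum integer c = ⌊2.4903⌋ + 1 = 3
Check: 3·14.5 = 43.50 > 36.11, while 2·14.5 = 29.00 ≤ 36.11

Final: 3 servers


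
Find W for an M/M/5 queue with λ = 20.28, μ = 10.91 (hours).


a = 1.8588; ρ = 0.3718; P₀ = 0.155067
Lq = P₀·a^c·ρ/(c!(1−ρ)²) = 0.02701
Wq = Lq/λ = 0.02701/20.28 = 0.001332 hr
W = Wq + 1/μ = 0.001332 + 0.09166 = 0.09299 hr

Final: 0.09299 hr


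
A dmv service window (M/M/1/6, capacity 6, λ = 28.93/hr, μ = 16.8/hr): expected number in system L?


ρ = 28.93/16.8 = 1.7220
L = ρ[1 − (K+1)ρ^K + Kρ^(K+1)] / [(1−ρ)(1−ρ^(K+1))]
Numerator: 1.7220·(1 − 7·26.075636 + 6·44.902866) = 151.344789
Denominator: (-0.7220)·(-43.902866) = 31.698915
L = 151.344789/31.698915 = 4.7744

Final: 4.7744


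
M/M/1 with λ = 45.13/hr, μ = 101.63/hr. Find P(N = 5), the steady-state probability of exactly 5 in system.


ρ = 45.13/101.63 = 0.4441
P_n = (1−ρ)·ρ^n = (1 − 0.4441)·0.4441^5 = 0.5559·0.017267 = 0.009599

Final: 0.009599


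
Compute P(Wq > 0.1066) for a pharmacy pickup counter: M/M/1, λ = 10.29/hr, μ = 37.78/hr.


ρ = 10.29/37.78 = 0.2724
P(Wq > t) = ρ·e^{−(μ−λ)t} = 0.2724·e^{−2.9304}
= 0.2724·0.053374 = 0.014537

Final: 0.014537


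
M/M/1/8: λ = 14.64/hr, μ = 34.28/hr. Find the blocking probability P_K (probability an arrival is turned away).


ρ = λ/μ = 14.64/34.28 = 0.4271
P_K = (1−ρ)ρ^K/(1−ρ^(K+1)) = (0.5729·0.001107)/(1 − 0.0004726)
= 0.0006340/0.999527 = 0.0006343

Final: 0.0006343


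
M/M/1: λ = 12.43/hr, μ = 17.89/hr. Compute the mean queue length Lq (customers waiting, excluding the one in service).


ρ = 12.43/17.89 = 0.6948
Lq = ρ²/(1−ρ) = 0.4827/0.3052 = 1.5818

Final: 1.5818


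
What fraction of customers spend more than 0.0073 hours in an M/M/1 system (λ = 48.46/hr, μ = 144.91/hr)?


W ~ Exponential(μ−λ) for M/M/1.
μ − λ = 144.91 − 48.46 = 96.4500
P(W > t) = e^{−(μ−λ)t} = e^{−0.7041} = 0.494561

Final: 0.494561


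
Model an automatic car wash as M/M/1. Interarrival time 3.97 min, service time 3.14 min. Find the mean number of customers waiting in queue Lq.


λ = 60/3.97 = 15.1134 /hr
μ = 60/3.14 = 19.1083 /hr
ρ = λ/μ = 15.1134/19.1083 = 0.7909
Lq = ρ²/(1−ρ) = 0.6256/0.2091 = 2.9922

Final: 2.9922


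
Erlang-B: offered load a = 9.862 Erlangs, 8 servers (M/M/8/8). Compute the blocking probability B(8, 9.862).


B(c,a) = (a^c/c!) / Σ_{k=0}^{c} a^k/k!
a^8/8! = 2219.215424
Σ terms (k=0..8): 1.00000 + 9.86200 + 48.62952 + 159.86145 + 394.13840 + 777.39858 + 1277.78414 + 1800.21531 + 2219.21542 = 6688.104828
B = 2219.215424/6688.104828 = 0.331815

Final: 0.331815


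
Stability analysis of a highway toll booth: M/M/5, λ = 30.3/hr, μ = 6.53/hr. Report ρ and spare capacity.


Total capacity cμ = 5·6.53 = 32.65/hr
ρ = λ/(cμ) = 30.3/32.65 = 0.9280
Stable ⇔ ρ < 1: YES
Spare capacity = cμ − λ = 32.65 − 30.3 = 2.35/hr

Final: ρ = 0.9280; stable; margin = 2.35/hr


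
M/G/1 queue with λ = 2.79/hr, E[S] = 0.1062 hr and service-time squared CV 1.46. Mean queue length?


ρ = λ·E[S] = 2.79·0.1062 = 0.2963
Lq = ρ²(1+C_s²)/(2(1−ρ)) = 0.08779·(1+1.46)/(2·0.7037)
= 0.08779·2.4600/1.4074 = 0.15345

Final: 0.15345


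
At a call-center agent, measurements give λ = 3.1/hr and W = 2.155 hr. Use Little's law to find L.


L = λW = 3.1·2.155 = 6.6805

Final: 6.6805


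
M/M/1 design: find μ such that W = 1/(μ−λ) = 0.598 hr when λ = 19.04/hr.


W = 1/(μ−λ) ⇒ μ − λ = 1/W = 1/0.598 = 1.6722
μ = λ + 1/W = 19.04 + 1.6722 = 20.7122 per hr

Final: 20.7122 /hr


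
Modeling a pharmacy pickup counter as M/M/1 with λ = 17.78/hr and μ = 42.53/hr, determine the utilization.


ρ = λ/μ = 17.78/42.53 = 0.4181

Final: 0.4181


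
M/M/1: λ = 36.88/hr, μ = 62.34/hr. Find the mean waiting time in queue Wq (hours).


ρ = 36.88/62.34 = 0.5916
Wq = ρ/(μ−λ) = 0.5916/(62.34 − 36.88) = 0.5916/25.46 = 0.02324 hr

Final: 0.02324 hr


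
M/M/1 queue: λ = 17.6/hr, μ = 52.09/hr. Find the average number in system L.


ρ = λ/μ = 17.6/52.09 = 0.3379
L = ρ/(1−ρ) = 0.3379/(1 − 0.3379) = 0.3379/0.6621 = 0.5103

Final: 0.5103


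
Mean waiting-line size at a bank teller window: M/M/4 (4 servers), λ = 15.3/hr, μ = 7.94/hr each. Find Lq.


a = λ/μ = 1.9270; ρ = a/4 = 0.4817
P₀ = 0.141153
Lq = P₀·a^c·ρ / (c!·(1−ρ)²) = 0.141153·13.78744·0.4817/(24·0.26860)
= 0.14544

Final: 0.14544


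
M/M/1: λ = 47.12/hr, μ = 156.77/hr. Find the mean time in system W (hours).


W = 1/(μ−λ) = 1/(156.77 − 47.12) = 1/109.65 = 0.009120 hr

Final: 0.009120 hr


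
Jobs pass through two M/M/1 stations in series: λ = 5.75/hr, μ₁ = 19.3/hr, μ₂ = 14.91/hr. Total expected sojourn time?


Each node sees arrival rate λ = 5.75/hr (tandem ⇒ throughput preserved).
W₁ = 1/(μ₁−λ) = 1/(19.3−5.75) = 0.07380 hr
W₂ = 1/(μ₂−λ) = 1/(14.91−5.75) = 0.10917 hr
W_total = W₁ + W₂ = 0.07380 + 0.10917 = 0.18297 hr

Final: 0.18297 hr


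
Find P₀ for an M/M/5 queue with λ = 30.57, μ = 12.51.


a = λ/μ = 30.57/12.51 = 2.4436; ρ = a/c = 0.4887
Σ_{k=0}^{4} a^k/k! (terms k=0..4) = 1.00000 + 2.44365 + 2.98570 + 2.43200 + 1.48573 = 10.34708
Tail: a^5/(5!(1−ρ)) = 87.13460/(120·0.5113) = 1.42023
P₀ = 1/(10.34708 + 1.42023) = 1/11.76731 = 0.084981

Final: 0.084981


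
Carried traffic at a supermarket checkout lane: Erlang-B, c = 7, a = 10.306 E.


B(7,10.306) = 0.422433 (Erlang-B)
Carried load = a(1 − B) = 10.306·(1 − 0.422433) = 10.306·0.577567 = 5.9524 E

Final: 5.9524 Erlangs


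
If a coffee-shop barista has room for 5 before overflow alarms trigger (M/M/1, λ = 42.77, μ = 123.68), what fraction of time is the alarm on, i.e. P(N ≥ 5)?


ρ = 42.77/123.68 = 0.3458
P(N ≥ n) = ρ^n = 0.3458^5 = 0.004945

Final: 0.004945


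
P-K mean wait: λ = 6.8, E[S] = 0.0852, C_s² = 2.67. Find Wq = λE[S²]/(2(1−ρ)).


ρ = λ·E[S] = 6.8·0.0852 = 0.5794
E[S²] = E[S]²(1+C_s²) = 0.0852²·(1+2.67) = 0.026641
Wq = λ·E[S²]/(2(1−ρ)) = 6.8·0.026641/(2·0.4206) = 0.21533 hr

Final: 0.21533 hr


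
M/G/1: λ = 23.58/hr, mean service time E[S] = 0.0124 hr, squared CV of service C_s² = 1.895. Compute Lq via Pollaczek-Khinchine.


ρ = λ·E[S] = 23.58·0.0124 = 0.2924
Lq = ρ²(1+C_s²)/(2(1−ρ)) = 0.08549·(1+1.895)/(2·0.7076)
= 0.08549·2.8950/1.4152 = 0.17489

Final: 0.17489


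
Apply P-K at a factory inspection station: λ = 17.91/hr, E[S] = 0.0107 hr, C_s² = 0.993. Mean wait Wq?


ρ = λ·E[S] = 17.91·0.0107 = 0.1916
E[S²] = E[S]²(1+C_s²) = 0.0107²·(1+0.993) = 0.0002282
Wq = λ·E[S²]/(2(1−ρ)) = 17.91·0.0002282/(2·0.8084) = 0.002528 hr

Final: 0.002528 hr


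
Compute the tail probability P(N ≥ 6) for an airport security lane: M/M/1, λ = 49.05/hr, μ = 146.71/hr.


ρ = 49.05/146.71 = 0.3343
P(N ≥ n) = ρ^n = 0.3343^6 = 0.001397

Final: 0.001397


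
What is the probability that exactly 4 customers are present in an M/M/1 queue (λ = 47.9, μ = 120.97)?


ρ = 47.9/120.97 = 0.3960
P_n = (1−ρ)·ρ^n = (1 − 0.3960)·0.3960^4 = 0.6040·0.024583 = 0.014849

Final: 0.014849


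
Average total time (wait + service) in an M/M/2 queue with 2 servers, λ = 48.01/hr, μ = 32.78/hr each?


a = 1.4646; ρ = 0.7323; P₀ = 0.154530
Lq = P₀·a^c·ρ/(c!(1−ρ)²) = 1.69373
Wq = Lq/λ = 1.69373/48.01 = 0.03528 hr
W = Wq + 1/μ = 0.03528 + 0.03051 = 0.06579 hr

Final: 0.06579 hr


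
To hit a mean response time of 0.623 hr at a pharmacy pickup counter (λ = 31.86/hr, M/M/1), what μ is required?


W = 1/(μ−λ) ⇒ μ − λ = 1/W = 1/0.623 = 1.6051
μ = λ + 1/W = 31.86 + 1.6051 = 33.4651 per hr

Final: 33.4651 /hr


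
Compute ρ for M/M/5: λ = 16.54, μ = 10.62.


ρ = λ/(cμ) = 16.54/(5·10.62) = 16.54/53.10 = 0.3115

Final: 0.3115


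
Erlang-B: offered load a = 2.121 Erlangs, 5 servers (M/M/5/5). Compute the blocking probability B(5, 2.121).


B(c,a) = (a^c/c!) / Σ_{k=0}^{c} a^k/k!
a^5/5! = 0.357703
Σ terms (k=0..5): 1.00000 + 2.12100 + 2.24932 + 1.59027 + 0.84324 + 0.35770 = 8.161533
B = 0.357703/8.161533 = 0.043828

Final: 0.043828


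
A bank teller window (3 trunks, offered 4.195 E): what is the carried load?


B(3,4.195) = 0.467867 (Erlang-B)
Carried load = a(1 − B) = 4.195·(1 − 0.467867) = 4.195·0.532133 = 2.2323 E

Final: 2.2323 Erlangs


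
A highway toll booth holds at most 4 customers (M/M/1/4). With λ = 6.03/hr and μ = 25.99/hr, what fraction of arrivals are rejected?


ρ = λ/μ = 6.03/25.99 = 0.2320
P_K = (1−ρ)ρ^K/(1−ρ^(K+1)) = (0.7680·0.002898)/(1 − 0.0006723)
= 0.002225/0.999328 = 0.002227

Final: 0.002227


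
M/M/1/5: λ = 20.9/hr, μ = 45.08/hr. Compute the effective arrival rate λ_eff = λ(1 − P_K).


ρ = 0.4636; P_K = (1−ρ)ρ^5/(1−ρ^6) = 0.011604
λ_eff = λ(1 − P_K) = 20.9·(1 − 0.011604) = 20.9·0.988396 = 20.6575 /hr

Final: 20.6575 /hr


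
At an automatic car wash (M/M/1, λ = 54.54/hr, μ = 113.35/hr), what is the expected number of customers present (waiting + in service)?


ρ = λ/μ = 54.54/113.35 = 0.4812
L = ρ/(1−ρ) = 0.4812/(1 − 0.4812) = 0.4812/0.5188 = 0.9274

Final: 0.9274


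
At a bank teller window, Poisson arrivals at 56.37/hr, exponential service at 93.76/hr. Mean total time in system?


W = 1/(μ−λ) = 1/(93.76 − 56.37) = 1/37.39 = 0.02675 hr

Final: 0.02675 hr


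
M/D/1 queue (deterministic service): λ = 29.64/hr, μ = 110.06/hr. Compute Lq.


ρ = 29.64/110.06 = 0.2693
M/D/1: Lq = ρ²/(2(1−ρ)) = 0.07253/(2·0.7307) = 0.04963

Final: 0.04963


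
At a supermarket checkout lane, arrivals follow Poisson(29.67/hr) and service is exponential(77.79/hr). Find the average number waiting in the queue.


ρ = 29.67/77.79 = 0.3814
Lq = ρ²/(1−ρ) = 0.1455/0.6186 = 0.2352

Final: 0.2352


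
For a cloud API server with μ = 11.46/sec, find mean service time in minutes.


Mean service time = 1/μ = 1/11.46 second = 0.08726 second
In minutes: 0.08726 × 0.0166667 = 0.001454 min

Final: 0.001454 min


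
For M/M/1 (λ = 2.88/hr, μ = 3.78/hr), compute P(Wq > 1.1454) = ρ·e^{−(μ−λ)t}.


ρ = 2.88/3.78 = 0.7619
P(Wq > t) = ρ·e^{−(μ−λ)t} = 0.7619·e^{−1.0309}
= 0.7619·0.356700 = 0.271771

Final: 0.271771


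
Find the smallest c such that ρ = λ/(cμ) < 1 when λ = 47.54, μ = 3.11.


Stability requires cμ > λ ⇔ c > λ/μ.
λ/μ = 47.54/3.11 = 15.2862
Minimum integer c = ⌊15.2862⌋ + 1 = 16
Check: 16·3.11 = 49.76 > 47.54, while 15·3.11 = 46.65 ≤ 47.54

Final: 16 servers


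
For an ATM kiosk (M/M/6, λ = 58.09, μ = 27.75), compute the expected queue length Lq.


a = λ/μ = 2.0933; ρ = a/6 = 0.3489
P₀ = 0.123035
Lq = P₀·a^c·ρ / (c!·(1−ρ)²) = 0.123035·84.14539·0.3489/(720·0.42395)
= 0.01183

Final: 0.01183


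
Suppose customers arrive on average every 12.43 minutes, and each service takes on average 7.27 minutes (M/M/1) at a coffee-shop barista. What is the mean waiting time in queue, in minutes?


λ = 60/12.43 = 4.8270 /hr
μ = 60/7.27 = 8.2531 /hr
ρ = λ/μ = 4.8270/8.2531 = 0.5849
Wq = ρ/(μ−λ) = 0.5849/(8.2531−4.8270) = 0.17071 hr
In minutes: 0.17071·60 = 10.243 min

Final: 10.243 min


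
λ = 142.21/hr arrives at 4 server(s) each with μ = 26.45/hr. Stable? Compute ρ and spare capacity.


Total capacity cμ = 4·26.45 = 105.80/hr
ρ = λ/(cμ) = 142.21/105.80 = 1.3441
Stable ⇔ ρ < 1: NO
Spare capacity = cμ − λ = 105.80 − 142.21 = -36.41/hr

Final: ρ = 1.3441; unstable; margin = -36.41/hr


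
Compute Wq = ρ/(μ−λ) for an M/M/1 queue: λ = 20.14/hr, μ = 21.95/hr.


ρ = 20.14/21.95 = 0.9175
Wq = ρ/(μ−λ) = 0.9175/(21.95 − 20.14) = 0.9175/1.81 = 0.5069 hr

Final: 0.5069 hr


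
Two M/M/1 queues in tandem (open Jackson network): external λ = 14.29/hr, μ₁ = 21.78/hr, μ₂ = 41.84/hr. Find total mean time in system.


Each node sees arrival rate λ = 14.29/hr (tandem ⇒ throughput preserved).
W₁ = 1/(μ₁−λ) = 1/(21.78−14.29) = 0.13351 hr
W₂ = 1/(μ₂−λ) = 1/(41.84−14.29) = 0.03630 hr
W_total = W₁ + W₂ = 0.13351 + 0.03630 = 0.16981 hr

Final: 0.16981 hr


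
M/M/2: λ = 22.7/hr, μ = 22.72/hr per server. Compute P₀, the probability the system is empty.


a = λ/μ = 22.7/22.72 = 0.9991; ρ = a/c = 0.4996
Σ_{k=0}^{1} a^k/k! (terms k=0..1) = 1.00000 + 0.99912 = 1.99912
Tail: a^2/(2!(1−ρ)) = 0.99824/(2·0.5004) = 0.99736
P₀ = 1/(1.99912 + 0.99736) = 1/2.99648 = 0.333725

Final: 0.333725


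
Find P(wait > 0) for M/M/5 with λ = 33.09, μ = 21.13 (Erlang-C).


a = λ/μ = 1.5660; ρ = a/5 = 0.3132
P₀ = 0.208455 (from M/M/c formula)
C(c,a) = [a^c/(c!(1−ρ))]·P₀ = [9.41860/(120·0.6868)]·0.208455
= 0.11428·0.208455 = 0.023823

Final: 0.023823


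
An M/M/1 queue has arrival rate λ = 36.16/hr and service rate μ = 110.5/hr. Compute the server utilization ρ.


ρ = λ/μ = 36.16/110.5 = 0.3272

Final: 0.3272


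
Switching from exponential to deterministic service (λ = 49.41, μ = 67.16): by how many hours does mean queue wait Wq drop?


ρ = 49.41/67.16 = 0.7357
Wq(M/M/1) = ρ/(μ−λ) = 0.7357/17.75 = 0.04145 hr
Wq(M/D/1) = ρ/(2(μ−λ)) = 0.02072 hr
Savings = 0.04145 − 0.02072 = 0.02072 hr

Final: 0.02072 hr


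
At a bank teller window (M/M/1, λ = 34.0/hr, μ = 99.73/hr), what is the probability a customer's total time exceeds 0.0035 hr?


W ~ Exponential(μ−λ) for M/M/1.
μ − λ = 99.73 − 34.0 = 65.7300
P(W > t) = e^{−(μ−λ)t} = e^{−0.2301} = 0.794490

Final: 0.794490


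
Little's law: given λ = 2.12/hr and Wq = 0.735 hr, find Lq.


Lq = λWq = 2.12·0.735 = 1.5582

Final: 1.5582


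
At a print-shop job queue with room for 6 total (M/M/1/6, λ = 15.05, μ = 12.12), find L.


ρ = 15.05/12.12 = 1.2417
L = ρ[1 − (K+1)ρ^K + Kρ^(K+1)] / [(1−ρ)(1−ρ^(K+1))]
Numerator: 1.2417·(1 − 7·3.666091 + 6·4.552366) = 3.292567
Denominator: (-0.2417)·(-3.552366) = 0.858782
L = 3.292567/0.858782 = 3.8340

Final: 3.8340


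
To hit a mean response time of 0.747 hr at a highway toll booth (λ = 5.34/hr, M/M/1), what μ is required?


W = 1/(μ−λ) ⇒ μ − λ = 1/W = 1/0.747 = 1.3387
μ = λ + 1/W = 5.34 + 1.3387 = 6.6787 per hr

Final: 6.6787 /hr


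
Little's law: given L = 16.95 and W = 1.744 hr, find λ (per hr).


λ = L/W = 16.95/1.744 = 9.7190 /hr

Final: 9.7190 /hr


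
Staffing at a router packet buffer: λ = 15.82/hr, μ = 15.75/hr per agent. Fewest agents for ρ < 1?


Stability requires cμ > λ ⇔ c > λ/μ.
λ/μ = 15.82/15.75 = 1.0044
Minimum integer c = ⌊1.0044⌋ + 1 = 2
Check: 2·15.75 = 31.50 > 15.82, while 1·15.75 = 15.75 ≤ 15.82

Final: 2 servers


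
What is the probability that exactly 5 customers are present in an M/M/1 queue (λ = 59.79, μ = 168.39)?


ρ = 59.79/168.39 = 0.3551
P_n = (1−ρ)·ρ^n = (1 − 0.3551)·0.3551^5 = 0.6449·0.005644 = 0.003640

Final: 0.003640


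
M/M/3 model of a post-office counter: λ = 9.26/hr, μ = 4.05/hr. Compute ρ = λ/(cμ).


ρ = λ/(cμ) = 9.26/(3·4.05) = 9.26/12.15 = 0.7621

Final: 0.7621


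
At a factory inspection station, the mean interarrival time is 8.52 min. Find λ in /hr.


λ = 1/(interarrival time) in consistent units.
1 hour = 60 min, so λ = 60/8.52 = 7.0423 per hour

Final: 7.0423 /hr


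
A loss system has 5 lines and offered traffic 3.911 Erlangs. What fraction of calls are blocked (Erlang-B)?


B(c,a) = (a^c/c!) / Σ_{k=0}^{c} a^k/k!
a^5/5! = 7.625316
Σ terms (k=0..5): 1.00000 + 3.91100 + 7.64796 + 9.97039 + 9.74855 + 7.62532 = 39.903217
B = 7.625316/39.903217 = 0.191095

Final: 0.191095


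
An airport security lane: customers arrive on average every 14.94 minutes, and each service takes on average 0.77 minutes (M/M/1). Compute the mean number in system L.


λ = 60/14.94 = 4.0161 /hr
μ = 60/0.77 = 77.9221 /hr
ρ = λ/μ = 4.0161/77.9221 = 0.05154
L = ρ/(1−ρ) = 0.05154/0.9485 = 0.05434

Final: 0.05434


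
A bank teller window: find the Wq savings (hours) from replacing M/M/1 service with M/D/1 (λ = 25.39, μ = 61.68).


ρ = 25.39/61.68 = 0.4116
Wq(M/M/1) = ρ/(μ−λ) = 0.4116/36.29 = 0.01134 hr
Wq(M/D/1) = ρ/(2(μ−λ)) = 0.005672 hr
Savings = 0.01134 − 0.005672 = 0.005672 hr

Final: 0.005672 hr


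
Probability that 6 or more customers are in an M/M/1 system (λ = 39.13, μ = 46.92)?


ρ = 39.13/46.92 = 0.8340
P(N ≥ n) = ρ^n = 0.8340^6 = 0.336443

Final: 0.336443


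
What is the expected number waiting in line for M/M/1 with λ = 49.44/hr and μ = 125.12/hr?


ρ = 49.44/125.12 = 0.3951
Lq = ρ²/(1−ρ) = 0.1561/0.6049 = 0.2581

Final: 0.2581


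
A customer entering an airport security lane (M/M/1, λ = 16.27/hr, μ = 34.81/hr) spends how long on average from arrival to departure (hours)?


W = 1/(μ−λ) = 1/(34.81 − 16.27) = 1/18.54 = 0.05394 hr

Final: 0.05394 hr


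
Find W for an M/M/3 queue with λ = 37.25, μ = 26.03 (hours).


a = 1.4310; ρ = 0.4770; P₀ = 0.227847
Lq = P₀·a^c·ρ/(c!(1−ρ)²) = 0.19409
Wq = Lq/λ = 0.19409/37.25 = 0.005210 hr
W = Wq + 1/μ = 0.005210 + 0.03842 = 0.04363 hr

Final: 0.04363 hr


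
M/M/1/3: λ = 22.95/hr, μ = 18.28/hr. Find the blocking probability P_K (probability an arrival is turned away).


ρ = λ/μ = 22.95/18.28 = 1.2555
P_K = (1−ρ)ρ^K/(1−ρ^(K+1)) = (-0.2555·1.978880)/(1 − 2.484426)
= -0.505545/-1.484426 = 0.340566

Final: 0.340566


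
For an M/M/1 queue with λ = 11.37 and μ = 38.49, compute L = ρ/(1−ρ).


ρ = λ/μ = 11.37/38.49 = 0.2954
L = ρ/(1−ρ) = 0.2954/(1 − 0.2954) = 0.2954/0.7046 = 0.4192

Final: 0.4192


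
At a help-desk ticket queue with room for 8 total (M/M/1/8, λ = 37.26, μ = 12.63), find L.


ρ = 37.26/12.63 = 2.9501
L = ρ[1 − (K+1)ρ^K + Kρ^(K+1)] / [(1−ρ)(1−ρ^(K+1))]
Numerator: 2.9501·(1 − 9·5737.411506 + 8·16926.045346) = 247139.293923
Denominator: (-1.9501)·(-16925.045346) = 33005.848525
L = 247139.293923/33005.848525 = 7.4877

Final: 7.4877


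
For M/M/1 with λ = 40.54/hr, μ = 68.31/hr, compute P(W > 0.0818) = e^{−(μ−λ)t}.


W ~ Exponential(μ−λ) for M/M/1.
μ − λ = 68.31 − 40.54 = 27.7700
P(W > t) = e^{−(μ−λ)t} = e^{−2.2716} = 0.103148

Final: 0.103148


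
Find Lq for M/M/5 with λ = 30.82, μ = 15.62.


a = λ/μ = 1.9731; ρ = a/5 = 0.3946
P₀ = 0.138061
Lq = P₀·a^c·ρ / (c!·(1−ρ)²) = 0.138061·29.90598·0.3946/(120·0.36648)
= 0.03705

Final: 0.03705


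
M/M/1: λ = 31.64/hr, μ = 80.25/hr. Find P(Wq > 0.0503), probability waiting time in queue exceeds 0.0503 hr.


ρ = 31.64/80.25 = 0.3943
P(Wq > t) = ρ·e^{−(μ−λ)t} = 0.3943·e^{−2.4451}
= 0.3943·0.086719 = 0.034190

Final: 0.034190


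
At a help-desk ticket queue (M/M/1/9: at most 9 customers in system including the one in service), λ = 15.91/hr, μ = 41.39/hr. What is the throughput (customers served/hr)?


ρ = 0.3844; P_K = (1−ρ)ρ^9/(1−ρ^10) = 0.0001128
λ_eff = λ(1 − P_K) = 15.91·(1 − 0.0001128) = 15.91·0.999887 = 15.9082 /hr

Final: 15.9082 /hr


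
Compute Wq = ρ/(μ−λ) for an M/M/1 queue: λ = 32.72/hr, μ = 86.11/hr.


ρ = 32.72/86.11 = 0.3800
Wq = ρ/(μ−λ) = 0.3800/(86.11 − 32.72) = 0.3800/53.39 = 0.007117 hr

Final: 0.007117 hr


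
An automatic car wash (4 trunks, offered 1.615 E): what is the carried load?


B(4,1.615) = 0.057793 (Erlang-B)
Carried load = a(1 − B) = 1.615·(1 − 0.057793) = 1.615·0.942207 = 1.5217 E

Final: 1.5217 Erlangs


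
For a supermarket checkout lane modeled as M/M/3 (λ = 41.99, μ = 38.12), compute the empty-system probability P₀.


a = λ/μ = 41.99/38.12 = 1.1015; ρ = a/c = 0.3672
Σ_{k=0}^{2} a^k/k! (terms k=0..2) = 1.00000 + 1.10152 + 0.60667 = 2.70820
Tail: a^3/(3!(1−ρ)) = 1.33653/(6·0.6328) = 0.35200
P₀ = 1/(2.70820 + 0.35200) = 1/3.06020 = 0.326776

Final: 0.326776


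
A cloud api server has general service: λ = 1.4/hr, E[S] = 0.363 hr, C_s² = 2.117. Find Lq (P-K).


ρ = λ·E[S] = 1.4·0.363 = 0.5082
Lq = ρ²(1+C_s²)/(2(1−ρ)) = 0.2583·(1+2.117)/(2·0.4918)
= 0.2583·3.1170/0.9836 = 0.81844

Final: 0.81844


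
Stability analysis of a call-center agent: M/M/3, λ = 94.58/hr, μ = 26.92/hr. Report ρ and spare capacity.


Total capacity cμ = 3·26.92 = 80.76/hr
ρ = λ/(cμ) = 94.58/80.76 = 1.1711
Stable ⇔ ρ < 1: NO
Spare capacity = cμ − λ = 80.76 − 94.58 = -13.82/hr

Final: ρ = 1.1711; unstable; margin = -13.82/hr


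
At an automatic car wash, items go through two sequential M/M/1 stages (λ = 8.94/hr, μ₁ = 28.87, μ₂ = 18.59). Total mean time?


Each node sees arrival rate λ = 8.94/hr (tandem ⇒ throughput preserved).
W₁ = 1/(μ₁−λ) = 1/(28.87−8.94) = 0.05018 hr
W₂ = 1/(μ₂−λ) = 1/(18.59−8.94) = 0.10363 hr
W_total = W₁ + W₂ = 0.05018 + 0.10363 = 0.15380 hr

Final: 0.15380 hr


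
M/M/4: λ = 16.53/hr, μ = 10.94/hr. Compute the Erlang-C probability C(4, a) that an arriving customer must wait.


a = λ/μ = 1.5110; ρ = a/4 = 0.3777
P₀ = 0.218511 (from M/M/c formula)
C(c,a) = [a^c/(c!(1−ρ))]·P₀ = [5.21221/(24·0.6223)]·0.218511
= 0.34901·0.218511 = 0.076263

Final: 0.076263


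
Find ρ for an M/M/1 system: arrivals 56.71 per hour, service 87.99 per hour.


ρ = λ/μ = 56.71/87.99 = 0.6445

Final: 0.6445


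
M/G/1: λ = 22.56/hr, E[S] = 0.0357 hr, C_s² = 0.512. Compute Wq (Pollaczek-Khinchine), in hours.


ρ = λ·E[S] = 22.56·0.0357 = 0.8054
E[S²] = E[S]²(1+C_s²) = 0.0357²·(1+0.512) = 0.001927
Wq = λ·E[S²]/(2(1−ρ)) = 22.56·0.001927/(2·0.1946) = 0.11170 hr

Final: 0.11170 hr


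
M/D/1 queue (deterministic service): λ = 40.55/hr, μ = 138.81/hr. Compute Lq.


ρ = 40.55/138.81 = 0.2921
M/D/1: Lq = ρ²/(2(1−ρ)) = 0.08534/(2·0.7079) = 0.06028

Final: 0.06028


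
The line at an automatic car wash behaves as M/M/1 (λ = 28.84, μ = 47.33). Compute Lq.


ρ = 28.84/47.33 = 0.6093
Lq = ρ²/(1−ρ) = 0.3713/0.3907 = 0.9504

Final: 0.9504


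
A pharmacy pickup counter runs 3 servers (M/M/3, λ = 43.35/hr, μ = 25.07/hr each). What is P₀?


a = λ/μ = 43.35/25.07 = 1.7292; ρ = a/c = 0.5764
Σ_{k=0}^{2} a^k/k! (terms k=0..2) = 1.00000 + 1.72916 + 1.49499 = 4.22415
Tail: a^3/(3!(1−ρ)) = 5.17016/(6·0.4236) = 2.03415
P₀ = 1/(4.22415 + 2.03415) = 1/6.25830 = 0.159788

Final: 0.159788


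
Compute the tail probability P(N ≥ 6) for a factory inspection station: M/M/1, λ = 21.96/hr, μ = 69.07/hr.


ρ = 21.96/69.07 = 0.3179
P(N ≥ n) = ρ^n = 0.3179^6 = 0.001033

Final: 0.001033


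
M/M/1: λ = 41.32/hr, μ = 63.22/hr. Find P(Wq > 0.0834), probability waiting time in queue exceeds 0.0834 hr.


ρ = 41.32/63.22 = 0.6536
P(Wq > t) = ρ·e^{−(μ−λ)t} = 0.6536·e^{−1.8265}
= 0.6536·0.160982 = 0.105217

Final: 0.105217


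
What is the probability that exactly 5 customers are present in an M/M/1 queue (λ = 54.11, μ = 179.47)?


ρ = 54.11/179.47 = 0.3015
P_n = (1−ρ)·ρ^n = (1 − 0.3015)·0.3015^5 = 0.6985·0.002491 = 0.001740

Final: 0.001740


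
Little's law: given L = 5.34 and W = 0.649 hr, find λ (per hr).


λ = L/W = 5.34/0.649 = 8.2280 /hr

Final: 8.2280 /hr


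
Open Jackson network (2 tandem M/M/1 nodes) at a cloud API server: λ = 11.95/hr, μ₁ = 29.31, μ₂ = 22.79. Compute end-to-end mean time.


Each node sees arrival rate λ = 11.95/hr (tandem ⇒ throughput preserved).
W₁ = 1/(μ₁−λ) = 1/(29.31−11.95) = 0.05760 hr
W₂ = 1/(μ₂−λ) = 1/(22.79−11.95) = 0.09225 hr
W_total = W₁ + W₂ = 0.05760 + 0.09225 = 0.14985 hr

Final: 0.14985 hr


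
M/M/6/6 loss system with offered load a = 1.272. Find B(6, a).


B(c,a) = (a^c/c!) / Σ_{k=0}^{c} a^k/k!
a^6/6! = 0.005883
Σ terms (k=0..6): 1.00000 + 1.27200 + 0.80899 + 0.34301 + 0.10908 + 0.02775 + 0.005883 = 3.566715
B = 0.005883/3.566715 = 0.001649

Final: 0.001649


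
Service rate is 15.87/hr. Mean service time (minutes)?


Mean service time = 1/μ = 1/15.87 hour = 0.06301 hour
In minutes: 0.06301 × 60 = 3.7807 min

Final: 3.7807 min


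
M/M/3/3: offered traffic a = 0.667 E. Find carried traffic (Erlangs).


B(3,0.667) = 0.025508 (Erlang-B)
Carried load = a(1 − B) = 0.667·(1 − 0.025508) = 0.667·0.974492 = 0.6500 E

Final: 0.6500 Erlangs


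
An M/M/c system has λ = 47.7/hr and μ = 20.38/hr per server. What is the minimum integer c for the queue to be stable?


Stability requires cμ > λ ⇔ c > λ/μ.
λ/μ = 47.7/20.38 = 2.3405
Minimum integer c = ⌊2.3405⌋ + 1 = 3
Check: 3·20.38 = 61.14 > 47.7, while 2·20.38 = 40.76 ≤ 47.7

Final: 3 servers


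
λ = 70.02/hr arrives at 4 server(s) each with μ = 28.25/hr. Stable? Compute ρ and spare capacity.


Total capacity cμ = 4·28.25 = 113.00/hr
ρ = λ/(cμ) = 70.02/113.00 = 0.6196
Stable ⇔ ρ < 1: YES
Spare capacity = cμ − λ = 113.00 − 70.02 = 42.98/hr

Final: ρ = 0.6196; stable; margin = 42.98/hr


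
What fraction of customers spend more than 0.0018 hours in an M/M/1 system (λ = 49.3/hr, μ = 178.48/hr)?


W ~ Exponential(μ−λ) for M/M/1.
μ − λ = 178.48 − 49.3 = 129.1800
P(W > t) = e^{−(μ−λ)t} = e^{−0.2325} = 0.792531

Final: 0.792531


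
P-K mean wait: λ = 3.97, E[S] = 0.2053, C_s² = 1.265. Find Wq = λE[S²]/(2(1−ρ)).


ρ = λ·E[S] = 3.97·0.2053 = 0.8150
E[S²] = E[S]²(1+C_s²) = 0.2053²·(1+1.265) = 0.095465
Wq = λ·E[S²]/(2(1−ρ)) = 3.97·0.095465/(2·0.1850) = 1.02455 hr

Final: 1.02455 hr


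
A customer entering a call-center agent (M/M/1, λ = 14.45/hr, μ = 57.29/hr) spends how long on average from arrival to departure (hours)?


W = 1/(μ−λ) = 1/(57.29 − 14.45) = 1/42.84 = 0.02334 hr

Final: 0.02334 hr


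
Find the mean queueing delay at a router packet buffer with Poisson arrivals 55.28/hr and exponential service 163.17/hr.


ρ = 55.28/163.17 = 0.3388
Wq = ρ/(μ−λ) = 0.3388/(163.17 − 55.28) = 0.3388/107.89 = 0.003140 hr

Final: 0.003140 hr


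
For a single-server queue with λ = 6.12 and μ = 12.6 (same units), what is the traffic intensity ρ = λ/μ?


ρ = λ/μ = 6.12/12.6 = 0.4857

Final: 0.4857


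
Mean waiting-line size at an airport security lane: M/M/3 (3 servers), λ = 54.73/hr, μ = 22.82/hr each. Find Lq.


a = λ/μ = 2.3983; ρ = a/3 = 0.7994
P₀ = 0.056374
Lq = P₀·a^c·ρ / (c!·(1−ρ)²) = 0.056374·13.79525·0.7994/(6·0.04022)
= 2.57621

Final: 2.57621


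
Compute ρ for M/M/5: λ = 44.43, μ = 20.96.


ρ = λ/(cμ) = 44.43/(5·20.96) = 44.43/104.80 = 0.4240

Final: 0.4240


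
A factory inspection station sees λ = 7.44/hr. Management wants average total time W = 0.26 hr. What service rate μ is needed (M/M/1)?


W = 1/(μ−λ) ⇒ μ − λ = 1/W = 1/0.26 = 3.8462
μ = λ + 1/W = 7.44 + 3.8462 = 11.2862 per hr

Final: 11.2862 /hr


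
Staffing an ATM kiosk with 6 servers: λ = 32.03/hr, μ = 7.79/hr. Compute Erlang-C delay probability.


a = λ/μ = 4.1117; ρ = a/6 = 0.6853
P₀ = 0.014668 (from M/M/c formula)
C(c,a) = [a^c/(c!(1−ρ))]·P₀ = [4831.88830/(720·0.3147)]·0.014668
= 21.32359·0.014668 = 0.312776

Final: 0.312776


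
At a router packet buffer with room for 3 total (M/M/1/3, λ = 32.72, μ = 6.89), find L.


ρ = 32.72/6.89 = 4.7489
L = ρ[1 − (K+1)ρ^K + Kρ^(K+1)] / [(1−ρ)(1−ρ^(K+1))]
Numerator: 4.7489·(1 − 4·107.098212 + 3·508.599926) = 5216.237264
Denominator: (-3.7489)·(-507.599926) = 1902.947181
L = 5216.237264/1902.947181 = 2.7411

Final: 2.7411


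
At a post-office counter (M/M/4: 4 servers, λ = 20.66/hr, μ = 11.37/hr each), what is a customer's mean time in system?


a = 1.8171; ρ = 0.4543; P₀ = 0.158727
Lq = P₀·a^c·ρ/(c!(1−ρ)²) = 0.10997
Wq = Lq/λ = 0.10997/20.66 = 0.005323 hr
W = Wq + 1/μ = 0.005323 + 0.08795 = 0.09327 hr

Final: 0.09327 hr


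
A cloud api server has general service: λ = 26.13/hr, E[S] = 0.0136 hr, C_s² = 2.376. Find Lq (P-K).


ρ = λ·E[S] = 26.13·0.0136 = 0.3554
Lq = ρ²(1+C_s²)/(2(1−ρ)) = 0.1263·(1+2.376)/(2·0.6446)
= 0.1263·3.3760/1.2893 = 0.33069

Final: 0.33069


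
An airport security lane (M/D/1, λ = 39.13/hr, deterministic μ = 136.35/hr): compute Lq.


ρ = 39.13/136.35 = 0.2870
M/D/1: Lq = ρ²/(2(1−ρ)) = 0.08236/(2·0.7130) = 0.05775

Final: 0.05775


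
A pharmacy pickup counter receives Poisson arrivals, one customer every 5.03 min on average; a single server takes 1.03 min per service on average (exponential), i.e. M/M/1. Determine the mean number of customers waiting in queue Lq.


λ = 60/5.03 = 11.9284 /hr
μ = 60/1.03 = 58.2524 /hr
ρ = λ/μ = 11.9284/58.2524 = 0.2048
Lq = ρ²/(1−ρ) = 0.04193/0.7952 = 0.05273

Final: 0.05273


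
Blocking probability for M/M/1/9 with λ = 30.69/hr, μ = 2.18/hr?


ρ = λ/μ = 30.69/2.18 = 14.0780
P_K = (1−ρ)ρ^K/(1−ρ^(K+1)) = (-13.0780·21720186672.553280)/(1 − 305776389440.669800)
= -284056202768.116516/-305776389439.669800 = 0.928967

Final: 0.928967


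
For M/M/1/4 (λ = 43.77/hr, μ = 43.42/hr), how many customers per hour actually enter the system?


ρ = 1.0081; P_K = (1−ρ)ρ^4/(1−ρ^5) = 0.203224
λ_eff = λ(1 − P_K) = 43.77·(1 − 0.203224) = 43.77·0.796776 = 34.8749 /hr

Final: 34.8749 /hr


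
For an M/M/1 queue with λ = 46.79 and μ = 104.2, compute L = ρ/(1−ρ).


ρ = λ/μ = 46.79/104.2 = 0.4490
L = ρ/(1−ρ) = 0.4490/(1 − 0.4490) = 0.4490/0.5510 = 0.8150

Final: 0.8150


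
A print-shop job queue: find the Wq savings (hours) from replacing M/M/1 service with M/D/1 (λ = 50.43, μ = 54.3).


ρ = 50.43/54.3 = 0.9287
Wq(M/M/1) = ρ/(μ−λ) = 0.9287/3.87 = 0.23998 hr
Wq(M/D/1) = ρ/(2(μ−λ)) = 0.11999 hr
Savings = 0.23998 − 0.11999 = 0.11999 hr

Final: 0.11999 hr


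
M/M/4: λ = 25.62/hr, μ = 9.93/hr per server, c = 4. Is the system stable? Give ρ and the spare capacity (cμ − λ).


Total capacity cμ = 4·9.93 = 39.72/hr
ρ = λ/(cμ) = 25.62/39.72 = 0.6450
Stable ⇔ ρ < 1: YES
Spare capacity = cμ − λ = 39.72 − 25.62 = 14.10/hr

Final: ρ = 0.6450; stable; margin = 14.10/hr


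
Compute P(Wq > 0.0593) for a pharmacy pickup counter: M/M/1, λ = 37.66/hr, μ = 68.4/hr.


ρ = 37.66/68.4 = 0.5506
P(Wq > t) = ρ·e^{−(μ−λ)t} = 0.5506·e^{−1.8229}
= 0.5506·0.161559 = 0.088952

Final: 0.088952


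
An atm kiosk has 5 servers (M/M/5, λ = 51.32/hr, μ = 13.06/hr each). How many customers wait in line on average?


a = λ/μ = 3.9296; ρ = a/5 = 0.7859
P₀ = 0.014457
Lq = P₀·a^c·ρ / (c!·(1−ρ)²) = 0.014457·936.95202·0.7859/(120·0.04583)
= 1.93559

Final: 1.93559
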